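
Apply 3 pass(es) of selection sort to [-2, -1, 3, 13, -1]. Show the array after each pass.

Pass 1: Select minimum -2 at index 0, swap -> [-2, -1, 3, 13, -1]
Pass 2: Select minimum -1 at index 1, swap -> [-2, -1, 3, 13, -1]
Pass 3: Select minimum -1 at index 4, swap -> [-2, -1, -1, 13, 3]


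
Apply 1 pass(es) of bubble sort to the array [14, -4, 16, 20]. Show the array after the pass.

After pass 1: [-4, 14, 16, 20] (1 swaps)
Total swaps: 1


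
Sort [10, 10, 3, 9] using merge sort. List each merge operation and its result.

Divide and conquer:
  Merge [10] + [10] -> [10, 10]
  Merge [3] + [9] -> [3, 9]
  Merge [10, 10] + [3, 9] -> [3, 9, 10, 10]


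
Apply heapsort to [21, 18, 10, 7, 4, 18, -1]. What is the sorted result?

Build heap: [21, 18, 18, 7, 4, 10, -1]
Extract 21: [18, 7, 18, -1, 4, 10, 21]
Extract 18: [18, 7, 10, -1, 4, 18, 21]
Extract 18: [10, 7, 4, -1, 18, 18, 21]
Extract 10: [7, -1, 4, 10, 18, 18, 21]
Extract 7: [4, -1, 7, 10, 18, 18, 21]
Extract 4: [-1, 4, 7, 10, 18, 18, 21]


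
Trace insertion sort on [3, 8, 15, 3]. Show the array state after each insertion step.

First element 3 is already 'sorted'
Insert 8: shifted 0 elements -> [3, 8, 15, 3]
Insert 15: shifted 0 elements -> [3, 8, 15, 3]
Insert 3: shifted 2 elements -> [3, 3, 8, 15]


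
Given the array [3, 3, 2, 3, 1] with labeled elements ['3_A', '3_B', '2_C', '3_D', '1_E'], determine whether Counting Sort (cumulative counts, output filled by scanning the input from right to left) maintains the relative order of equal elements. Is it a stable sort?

Trace Counting Sort on the labeled array (the key is the number; the letter only tracks identity):
  Counts for values 0..3: [0, 1, 1, 3]
  Cumulative counts: [0, 1, 2, 5]
  Scan right to left: place 1_E at output index 0
  Scan right to left: place 3_D at output index 4
  Scan right to left: place 2_C at output index 1
  Scan right to left: place 3_B at output index 3
  Scan right to left: place 3_A at output index 2
  Output: [1_E, 2_C, 3_A, 3_B, 3_D]
Equal keys:
  value 3: originally 3_A, 3_B, 3_D; after sorting 3_A, 3_B, 3_D -> order preserved
All equal keys kept their original relative order. Counting Sort is stable: scanning the input right to left with decreasing cumulative counts places later duplicates at later output positions.
Answer: Stable


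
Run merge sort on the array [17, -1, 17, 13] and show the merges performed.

Divide and conquer:
  Merge [17] + [-1] -> [-1, 17]
  Merge [17] + [13] -> [13, 17]
  Merge [-1, 17] + [13, 17] -> [-1, 13, 17, 17]


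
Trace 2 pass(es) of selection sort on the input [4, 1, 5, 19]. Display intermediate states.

Pass 1: Select minimum 1 at index 1, swap -> [1, 4, 5, 19]
Pass 2: Select minimum 4 at index 1, swap -> [1, 4, 5, 19]


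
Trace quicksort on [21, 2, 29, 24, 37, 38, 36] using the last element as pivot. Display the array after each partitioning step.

Partition 1: pivot=36 at index 4 -> [21, 2, 29, 24, 36, 38, 37]
Partition 2: pivot=24 at index 2 -> [21, 2, 24, 29, 36, 38, 37]
Partition 3: pivot=2 at index 0 -> [2, 21, 24, 29, 36, 38, 37]
Partition 4: pivot=37 at index 5 -> [2, 21, 24, 29, 36, 37, 38]


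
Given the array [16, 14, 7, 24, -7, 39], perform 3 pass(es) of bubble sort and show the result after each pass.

After pass 1: [14, 7, 16, -7, 24, 39] (3 swaps)
After pass 2: [7, 14, -7, 16, 24, 39] (2 swaps)
After pass 3: [7, -7, 14, 16, 24, 39] (1 swaps)
Total swaps: 6


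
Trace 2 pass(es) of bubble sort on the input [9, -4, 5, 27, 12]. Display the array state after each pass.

After pass 1: [-4, 5, 9, 12, 27] (3 swaps)
After pass 2: [-4, 5, 9, 12, 27] (0 swaps)
Total swaps: 3


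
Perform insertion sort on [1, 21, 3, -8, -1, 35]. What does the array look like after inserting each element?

First element 1 is already 'sorted'
Insert 21: shifted 0 elements -> [1, 21, 3, -8, -1, 35]
Insert 3: shifted 1 elements -> [1, 3, 21, -8, -1, 35]
Insert -8: shifted 3 elements -> [-8, 1, 3, 21, -1, 35]
Insert -1: shifted 3 elements -> [-8, -1, 1, 3, 21, 35]
Insert 35: shifted 0 elements -> [-8, -1, 1, 3, 21, 35]


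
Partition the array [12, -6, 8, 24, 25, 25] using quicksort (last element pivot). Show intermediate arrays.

Partition 1: pivot=25 at index 5 -> [12, -6, 8, 24, 25, 25]
Partition 2: pivot=25 at index 4 -> [12, -6, 8, 24, 25, 25]
Partition 3: pivot=24 at index 3 -> [12, -6, 8, 24, 25, 25]
Partition 4: pivot=8 at index 1 -> [-6, 8, 12, 24, 25, 25]


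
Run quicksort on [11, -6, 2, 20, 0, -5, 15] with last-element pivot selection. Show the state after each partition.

Partition 1: pivot=15 at index 5 -> [11, -6, 2, 0, -5, 15, 20]
Partition 2: pivot=-5 at index 1 -> [-6, -5, 2, 0, 11, 15, 20]
Partition 3: pivot=11 at index 4 -> [-6, -5, 2, 0, 11, 15, 20]
Partition 4: pivot=0 at index 2 -> [-6, -5, 0, 2, 11, 15, 20]


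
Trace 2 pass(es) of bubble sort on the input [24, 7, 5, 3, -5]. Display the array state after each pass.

After pass 1: [7, 5, 3, -5, 24] (4 swaps)
After pass 2: [5, 3, -5, 7, 24] (3 swaps)
Total swaps: 7


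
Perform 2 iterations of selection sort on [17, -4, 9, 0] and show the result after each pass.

Pass 1: Select minimum -4 at index 1, swap -> [-4, 17, 9, 0]
Pass 2: Select minimum 0 at index 3, swap -> [-4, 0, 9, 17]


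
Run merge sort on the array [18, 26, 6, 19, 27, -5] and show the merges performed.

Divide and conquer:
  Merge [26] + [6] -> [6, 26]
  Merge [18] + [6, 26] -> [6, 18, 26]
  Merge [27] + [-5] -> [-5, 27]
  Merge [19] + [-5, 27] -> [-5, 19, 27]
  Merge [6, 18, 26] + [-5, 19, 27] -> [-5, 6, 18, 19, 26, 27]


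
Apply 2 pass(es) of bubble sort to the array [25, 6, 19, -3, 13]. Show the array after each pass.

After pass 1: [6, 19, -3, 13, 25] (4 swaps)
After pass 2: [6, -3, 13, 19, 25] (2 swaps)
Total swaps: 6


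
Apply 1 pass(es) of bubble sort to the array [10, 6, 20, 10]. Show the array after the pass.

After pass 1: [6, 10, 10, 20] (2 swaps)
Total swaps: 2


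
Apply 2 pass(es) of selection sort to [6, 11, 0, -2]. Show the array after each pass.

Pass 1: Select minimum -2 at index 3, swap -> [-2, 11, 0, 6]
Pass 2: Select minimum 0 at index 2, swap -> [-2, 0, 11, 6]


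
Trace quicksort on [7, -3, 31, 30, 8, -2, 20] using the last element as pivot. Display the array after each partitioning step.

Partition 1: pivot=20 at index 4 -> [7, -3, 8, -2, 20, 30, 31]
Partition 2: pivot=-2 at index 1 -> [-3, -2, 8, 7, 20, 30, 31]
Partition 3: pivot=7 at index 2 -> [-3, -2, 7, 8, 20, 30, 31]
Partition 4: pivot=31 at index 6 -> [-3, -2, 7, 8, 20, 30, 31]


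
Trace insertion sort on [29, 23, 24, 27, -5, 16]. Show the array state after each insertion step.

First element 29 is already 'sorted'
Insert 23: shifted 1 elements -> [23, 29, 24, 27, -5, 16]
Insert 24: shifted 1 elements -> [23, 24, 29, 27, -5, 16]
Insert 27: shifted 1 elements -> [23, 24, 27, 29, -5, 16]
Insert -5: shifted 4 elements -> [-5, 23, 24, 27, 29, 16]
Insert 16: shifted 4 elements -> [-5, 16, 23, 24, 27, 29]


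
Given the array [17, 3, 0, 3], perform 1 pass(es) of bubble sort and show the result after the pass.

After pass 1: [3, 0, 3, 17] (3 swaps)
Total swaps: 3


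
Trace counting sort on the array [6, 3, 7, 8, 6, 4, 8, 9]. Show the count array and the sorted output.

Count array: [0, 0, 0, 1, 1, 0, 2, 1, 2, 1]
(count[i] = number of elements equal to i)
Cumulative count: [0, 0, 0, 1, 2, 2, 4, 5, 7, 8]
Sorted: [3, 4, 6, 6, 7, 8, 8, 9]


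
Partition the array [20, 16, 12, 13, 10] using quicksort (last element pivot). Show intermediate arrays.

Partition 1: pivot=10 at index 0 -> [10, 16, 12, 13, 20]
Partition 2: pivot=20 at index 4 -> [10, 16, 12, 13, 20]
Partition 3: pivot=13 at index 2 -> [10, 12, 13, 16, 20]


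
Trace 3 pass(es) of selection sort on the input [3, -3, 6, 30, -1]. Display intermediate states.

Pass 1: Select minimum -3 at index 1, swap -> [-3, 3, 6, 30, -1]
Pass 2: Select minimum -1 at index 4, swap -> [-3, -1, 6, 30, 3]
Pass 3: Select minimum 3 at index 4, swap -> [-3, -1, 3, 30, 6]


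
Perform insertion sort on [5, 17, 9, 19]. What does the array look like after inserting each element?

First element 5 is already 'sorted'
Insert 17: shifted 0 elements -> [5, 17, 9, 19]
Insert 9: shifted 1 elements -> [5, 9, 17, 19]
Insert 19: shifted 0 elements -> [5, 9, 17, 19]


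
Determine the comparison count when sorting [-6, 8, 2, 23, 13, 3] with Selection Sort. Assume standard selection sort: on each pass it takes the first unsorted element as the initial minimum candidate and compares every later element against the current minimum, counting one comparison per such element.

Pass 1: scan indices 1..5 for the minimum = 5 comparison(s); min is -6, place at index 0 -> [-6, 8, 2, 23, 13, 3]
Pass 2: scan indices 2..5 for the minimum = 4 comparison(s); min is 2, place at index 1 -> [-6, 2, 8, 23, 13, 3]
Pass 3: scan indices 3..5 for the minimum = 3 comparison(s); min is 3, place at index 2 -> [-6, 2, 3, 23, 13, 8]
Pass 4: scan indices 4..5 for the minimum = 2 comparison(s); min is 8, place at index 3 -> [-6, 2, 3, 8, 13, 23]
Pass 5: scan indices 5..5 for the minimum = 1 comparison(s); min is 13, place at index 4 -> [-6, 2, 3, 8, 13, 23]
Selection sort always scans the whole unsorted suffix, so the count is (n-1) + (n-2) + ... + 1 = n(n-1)/2 = 6*5/2 = 15 regardless of the input order.
Total comparisons: 5 + 4 + 3 + 2 + 1 = 15


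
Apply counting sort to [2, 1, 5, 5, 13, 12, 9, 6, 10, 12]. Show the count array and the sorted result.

Count array: [0, 1, 1, 0, 0, 2, 1, 0, 0, 1, 1, 0, 2, 1]
(count[i] = number of elements equal to i)
Cumulative count: [0, 1, 2, 2, 2, 4, 5, 5, 5, 6, 7, 7, 9, 10]
Sorted: [1, 2, 5, 5, 6, 9, 10, 12, 12, 13]


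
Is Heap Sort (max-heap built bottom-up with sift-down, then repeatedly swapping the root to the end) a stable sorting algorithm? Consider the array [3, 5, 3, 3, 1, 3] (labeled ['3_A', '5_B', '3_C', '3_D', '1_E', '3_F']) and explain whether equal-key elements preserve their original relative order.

Trace Heap Sort on the labeled array (the key is the number; the letter only tracks identity):
  Build max-heap: [5_B, 3_A, 3_C, 3_D, 1_E, 3_F]
  Swap root 5_B to index 5, re-heapify first 5 -> [3_F, 3_A, 3_C, 3_D, 1_E, 5_B]
  Swap root 3_F to index 4, re-heapify first 4 -> [3_A, 3_D, 3_C, 1_E, 3_F, 5_B]
  Swap root 3_A to index 3, re-heapify first 3 -> [3_D, 1_E, 3_C, 3_A, 3_F, 5_B]
  Swap root 3_D to index 2, re-heapify first 2 -> [3_C, 1_E, 3_D, 3_A, 3_F, 5_B]
  Swap root 3_C to index 1, re-heapify first 1 -> [1_E, 3_C, 3_D, 3_A, 3_F, 5_B]
Final order: [1_E, 3_C, 3_D, 3_A, 3_F, 5_B]
Equal keys:
  value 3: originally 3_A, 3_C, 3_D, 3_F; after sorting 3_C, 3_D, 3_A, 3_F -> order changed
Equal keys were reordered, so Heap Sort is not stable: heap construction and root-to-end swaps move elements without regard to the original order of equal keys. (One such input is enough; an unstable sort may happen to preserve order on other inputs, but it gives no guarantee.)
Answer: Not stable


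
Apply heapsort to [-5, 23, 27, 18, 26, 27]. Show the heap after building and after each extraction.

Build heap: [27, 26, 27, 18, 23, -5]
Extract 27: [27, 26, -5, 18, 23, 27]
Extract 27: [26, 23, -5, 18, 27, 27]
Extract 26: [23, 18, -5, 26, 27, 27]
Extract 23: [18, -5, 23, 26, 27, 27]
Extract 18: [-5, 18, 23, 26, 27, 27]


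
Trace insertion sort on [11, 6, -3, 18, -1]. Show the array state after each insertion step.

First element 11 is already 'sorted'
Insert 6: shifted 1 elements -> [6, 11, -3, 18, -1]
Insert -3: shifted 2 elements -> [-3, 6, 11, 18, -1]
Insert 18: shifted 0 elements -> [-3, 6, 11, 18, -1]
Insert -1: shifted 3 elements -> [-3, -1, 6, 11, 18]


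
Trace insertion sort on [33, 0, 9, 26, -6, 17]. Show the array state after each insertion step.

First element 33 is already 'sorted'
Insert 0: shifted 1 elements -> [0, 33, 9, 26, -6, 17]
Insert 9: shifted 1 elements -> [0, 9, 33, 26, -6, 17]
Insert 26: shifted 1 elements -> [0, 9, 26, 33, -6, 17]
Insert -6: shifted 4 elements -> [-6, 0, 9, 26, 33, 17]
Insert 17: shifted 2 elements -> [-6, 0, 9, 17, 26, 33]


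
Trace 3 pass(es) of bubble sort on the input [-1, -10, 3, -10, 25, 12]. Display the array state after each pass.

After pass 1: [-10, -1, -10, 3, 12, 25] (3 swaps)
After pass 2: [-10, -10, -1, 3, 12, 25] (1 swaps)
After pass 3: [-10, -10, -1, 3, 12, 25] (0 swaps)
Total swaps: 4


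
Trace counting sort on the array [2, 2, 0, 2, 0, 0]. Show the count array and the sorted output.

Count array: [3, 0, 3]
(count[i] = number of elements equal to i)
Cumulative count: [3, 3, 6]
Sorted: [0, 0, 0, 2, 2, 2]


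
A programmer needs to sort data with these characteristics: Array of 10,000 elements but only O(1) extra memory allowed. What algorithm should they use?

Best choice: Heapsort
Reason: Heapsort rearranges the array in place using O(1) auxiliary space and still guarantees O(n log n) time; quicksort partitions in place but needs Theta(log n) stack space for recursion (O(n) in the worst case), and mergesort requires O(n) auxiliary space


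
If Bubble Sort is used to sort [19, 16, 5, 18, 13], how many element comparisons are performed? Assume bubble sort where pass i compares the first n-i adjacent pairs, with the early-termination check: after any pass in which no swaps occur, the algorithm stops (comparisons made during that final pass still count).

Pass 1: compare adjacent pairs (0,1)..(3,4) = 4 comparison(s), 4 swap(s) -> [16, 5, 18, 13, 19]
Pass 2: compare adjacent pairs (0,1)..(2,3) = 3 comparison(s), 2 swap(s) -> [5, 16, 13, 18, 19]
Pass 3: compare adjacent pairs (0,1)..(1,2) = 2 comparison(s), 1 swap(s) -> [5, 13, 16, 18, 19]
Pass 4: compare adjacent pairs (0,1)..(0,1) = 1 comparison(s), 0 swap(s) -> [5, 13, 16, 18, 19]
No swaps in this pass, so bubble sort stops here.
Total comparisons: 4 + 3 + 2 + 1 = 10


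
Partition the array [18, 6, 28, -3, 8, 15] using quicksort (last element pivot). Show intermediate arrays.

Partition 1: pivot=15 at index 3 -> [6, -3, 8, 15, 28, 18]
Partition 2: pivot=8 at index 2 -> [6, -3, 8, 15, 28, 18]
Partition 3: pivot=-3 at index 0 -> [-3, 6, 8, 15, 28, 18]
Partition 4: pivot=18 at index 4 -> [-3, 6, 8, 15, 18, 28]


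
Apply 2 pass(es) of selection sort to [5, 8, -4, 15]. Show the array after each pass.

Pass 1: Select minimum -4 at index 2, swap -> [-4, 8, 5, 15]
Pass 2: Select minimum 5 at index 2, swap -> [-4, 5, 8, 15]


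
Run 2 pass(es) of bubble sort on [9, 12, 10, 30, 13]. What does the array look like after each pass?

After pass 1: [9, 10, 12, 13, 30] (2 swaps)
After pass 2: [9, 10, 12, 13, 30] (0 swaps)
Total swaps: 2


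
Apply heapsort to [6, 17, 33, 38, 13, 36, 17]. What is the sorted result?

Build heap: [38, 17, 36, 6, 13, 33, 17]
Extract 38: [36, 17, 33, 6, 13, 17, 38]
Extract 36: [33, 17, 17, 6, 13, 36, 38]
Extract 33: [17, 13, 17, 6, 33, 36, 38]
Extract 17: [17, 13, 6, 17, 33, 36, 38]
Extract 17: [13, 6, 17, 17, 33, 36, 38]
Extract 13: [6, 13, 17, 17, 33, 36, 38]


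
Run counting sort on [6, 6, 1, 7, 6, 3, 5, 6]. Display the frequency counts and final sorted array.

Count array: [0, 1, 0, 1, 0, 1, 4, 1]
(count[i] = number of elements equal to i)
Cumulative count: [0, 1, 1, 2, 2, 3, 7, 8]
Sorted: [1, 3, 5, 6, 6, 6, 6, 7]


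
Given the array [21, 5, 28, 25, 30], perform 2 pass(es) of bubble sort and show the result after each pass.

After pass 1: [5, 21, 25, 28, 30] (2 swaps)
After pass 2: [5, 21, 25, 28, 30] (0 swaps)
Total swaps: 2


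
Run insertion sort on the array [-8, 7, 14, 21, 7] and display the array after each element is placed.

First element -8 is already 'sorted'
Insert 7: shifted 0 elements -> [-8, 7, 14, 21, 7]
Insert 14: shifted 0 elements -> [-8, 7, 14, 21, 7]
Insert 21: shifted 0 elements -> [-8, 7, 14, 21, 7]
Insert 7: shifted 2 elements -> [-8, 7, 7, 14, 21]


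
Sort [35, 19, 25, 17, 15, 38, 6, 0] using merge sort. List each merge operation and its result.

Divide and conquer:
  Merge [35] + [19] -> [19, 35]
  Merge [25] + [17] -> [17, 25]
  Merge [19, 35] + [17, 25] -> [17, 19, 25, 35]
  Merge [15] + [38] -> [15, 38]
  Merge [6] + [0] -> [0, 6]
  Merge [15, 38] + [0, 6] -> [0, 6, 15, 38]
  Merge [17, 19, 25, 35] + [0, 6, 15, 38] -> [0, 6, 15, 17, 19, 25, 35, 38]


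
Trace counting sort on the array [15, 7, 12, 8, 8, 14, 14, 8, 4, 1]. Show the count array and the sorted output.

Count array: [0, 1, 0, 0, 1, 0, 0, 1, 3, 0, 0, 0, 1, 0, 2, 1]
(count[i] = number of elements equal to i)
Cumulative count: [0, 1, 1, 1, 2, 2, 2, 3, 6, 6, 6, 6, 7, 7, 9, 10]
Sorted: [1, 4, 7, 8, 8, 8, 12, 14, 14, 15]


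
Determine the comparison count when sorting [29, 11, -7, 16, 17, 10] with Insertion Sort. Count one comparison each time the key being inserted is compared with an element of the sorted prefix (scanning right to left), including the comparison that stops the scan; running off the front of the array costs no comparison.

Insert 11: 29 > 11 (shift), reached front = 1 comparison(s) -> [11, 29, -7, 16, 17, 10]
Insert -7: 29 > -7 (shift), 11 > -7 (shift), reached front = 2 comparison(s) -> [-7, 11, 29, 16, 17, 10]
Insert 16: 29 > 16 (shift), 11 <= 16 (stop) = 2 comparison(s) -> [-7, 11, 16, 29, 17, 10]
Insert 17: 29 > 17 (shift), 16 <= 17 (stop) = 2 comparison(s) -> [-7, 11, 16, 17, 29, 10]
Insert 10: 29 > 10 (shift), 17 > 10 (shift), 16 > 10 (shift), 11 > 10 (shift), -7 <= 10 (stop) = 5 comparison(s) -> [-7, 10, 11, 16, 17, 29]
Total comparisons: 1 + 2 + 2 + 2 + 5 = 12


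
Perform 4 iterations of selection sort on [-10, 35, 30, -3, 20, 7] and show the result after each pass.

Pass 1: Select minimum -10 at index 0, swap -> [-10, 35, 30, -3, 20, 7]
Pass 2: Select minimum -3 at index 3, swap -> [-10, -3, 30, 35, 20, 7]
Pass 3: Select minimum 7 at index 5, swap -> [-10, -3, 7, 35, 20, 30]
Pass 4: Select minimum 20 at index 4, swap -> [-10, -3, 7, 20, 35, 30]


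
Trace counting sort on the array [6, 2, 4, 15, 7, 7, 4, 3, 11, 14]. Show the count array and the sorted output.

Count array: [0, 0, 1, 1, 2, 0, 1, 2, 0, 0, 0, 1, 0, 0, 1, 1]
(count[i] = number of elements equal to i)
Cumulative count: [0, 0, 1, 2, 4, 4, 5, 7, 7, 7, 7, 8, 8, 8, 9, 10]
Sorted: [2, 3, 4, 4, 6, 7, 7, 11, 14, 15]


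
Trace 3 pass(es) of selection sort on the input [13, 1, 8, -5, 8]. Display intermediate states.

Pass 1: Select minimum -5 at index 3, swap -> [-5, 1, 8, 13, 8]
Pass 2: Select minimum 1 at index 1, swap -> [-5, 1, 8, 13, 8]
Pass 3: Select minimum 8 at index 2, swap -> [-5, 1, 8, 13, 8]


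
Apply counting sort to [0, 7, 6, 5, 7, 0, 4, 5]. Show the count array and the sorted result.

Count array: [2, 0, 0, 0, 1, 2, 1, 2]
(count[i] = number of elements equal to i)
Cumulative count: [2, 2, 2, 2, 3, 5, 6, 8]
Sorted: [0, 0, 4, 5, 5, 6, 7, 7]


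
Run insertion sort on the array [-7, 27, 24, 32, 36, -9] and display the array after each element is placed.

First element -7 is already 'sorted'
Insert 27: shifted 0 elements -> [-7, 27, 24, 32, 36, -9]
Insert 24: shifted 1 elements -> [-7, 24, 27, 32, 36, -9]
Insert 32: shifted 0 elements -> [-7, 24, 27, 32, 36, -9]
Insert 36: shifted 0 elements -> [-7, 24, 27, 32, 36, -9]
Insert -9: shifted 5 elements -> [-9, -7, 24, 27, 32, 36]


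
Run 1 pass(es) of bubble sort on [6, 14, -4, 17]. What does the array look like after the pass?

After pass 1: [6, -4, 14, 17] (1 swaps)
Total swaps: 1


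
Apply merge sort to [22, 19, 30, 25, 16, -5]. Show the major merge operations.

Divide and conquer:
  Merge [19] + [30] -> [19, 30]
  Merge [22] + [19, 30] -> [19, 22, 30]
  Merge [16] + [-5] -> [-5, 16]
  Merge [25] + [-5, 16] -> [-5, 16, 25]
  Merge [19, 22, 30] + [-5, 16, 25] -> [-5, 16, 19, 22, 25, 30]


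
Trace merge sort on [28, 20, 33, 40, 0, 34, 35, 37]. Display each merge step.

Divide and conquer:
  Merge [28] + [20] -> [20, 28]
  Merge [33] + [40] -> [33, 40]
  Merge [20, 28] + [33, 40] -> [20, 28, 33, 40]
  Merge [0] + [34] -> [0, 34]
  Merge [35] + [37] -> [35, 37]
  Merge [0, 34] + [35, 37] -> [0, 34, 35, 37]
  Merge [20, 28, 33, 40] + [0, 34, 35, 37] -> [0, 20, 28, 33, 34, 35, 37, 40]


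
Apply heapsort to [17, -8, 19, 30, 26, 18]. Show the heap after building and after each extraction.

Build heap: [30, 26, 19, -8, 17, 18]
Extract 30: [26, 18, 19, -8, 17, 30]
Extract 26: [19, 18, 17, -8, 26, 30]
Extract 19: [18, -8, 17, 19, 26, 30]
Extract 18: [17, -8, 18, 19, 26, 30]
Extract 17: [-8, 17, 18, 19, 26, 30]


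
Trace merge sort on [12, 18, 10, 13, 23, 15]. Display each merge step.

Divide and conquer:
  Merge [18] + [10] -> [10, 18]
  Merge [12] + [10, 18] -> [10, 12, 18]
  Merge [23] + [15] -> [15, 23]
  Merge [13] + [15, 23] -> [13, 15, 23]
  Merge [10, 12, 18] + [13, 15, 23] -> [10, 12, 13, 15, 18, 23]


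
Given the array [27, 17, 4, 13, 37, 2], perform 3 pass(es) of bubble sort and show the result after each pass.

After pass 1: [17, 4, 13, 27, 2, 37] (4 swaps)
After pass 2: [4, 13, 17, 2, 27, 37] (3 swaps)
After pass 3: [4, 13, 2, 17, 27, 37] (1 swaps)
Total swaps: 8


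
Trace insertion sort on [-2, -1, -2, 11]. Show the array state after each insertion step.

First element -2 is already 'sorted'
Insert -1: shifted 0 elements -> [-2, -1, -2, 11]
Insert -2: shifted 1 elements -> [-2, -2, -1, 11]
Insert 11: shifted 0 elements -> [-2, -2, -1, 11]


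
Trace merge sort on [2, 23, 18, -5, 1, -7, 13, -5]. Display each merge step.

Divide and conquer:
  Merge [2] + [23] -> [2, 23]
  Merge [18] + [-5] -> [-5, 18]
  Merge [2, 23] + [-5, 18] -> [-5, 2, 18, 23]
  Merge [1] + [-7] -> [-7, 1]
  Merge [13] + [-5] -> [-5, 13]
  Merge [-7, 1] + [-5, 13] -> [-7, -5, 1, 13]
  Merge [-5, 2, 18, 23] + [-7, -5, 1, 13] -> [-7, -5, -5, 1, 2, 13, 18, 23]


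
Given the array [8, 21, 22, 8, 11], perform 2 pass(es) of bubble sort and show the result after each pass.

After pass 1: [8, 21, 8, 11, 22] (2 swaps)
After pass 2: [8, 8, 11, 21, 22] (2 swaps)
Total swaps: 4


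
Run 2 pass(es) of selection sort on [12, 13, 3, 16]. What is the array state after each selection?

Pass 1: Select minimum 3 at index 2, swap -> [3, 13, 12, 16]
Pass 2: Select minimum 12 at index 2, swap -> [3, 12, 13, 16]


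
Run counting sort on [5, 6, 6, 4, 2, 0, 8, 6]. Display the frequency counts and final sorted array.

Count array: [1, 0, 1, 0, 1, 1, 3, 0, 1]
(count[i] = number of elements equal to i)
Cumulative count: [1, 1, 2, 2, 3, 4, 7, 7, 8]
Sorted: [0, 2, 4, 5, 6, 6, 6, 8]


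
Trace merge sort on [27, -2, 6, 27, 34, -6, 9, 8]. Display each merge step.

Divide and conquer:
  Merge [27] + [-2] -> [-2, 27]
  Merge [6] + [27] -> [6, 27]
  Merge [-2, 27] + [6, 27] -> [-2, 6, 27, 27]
  Merge [34] + [-6] -> [-6, 34]
  Merge [9] + [8] -> [8, 9]
  Merge [-6, 34] + [8, 9] -> [-6, 8, 9, 34]
  Merge [-2, 6, 27, 27] + [-6, 8, 9, 34] -> [-6, -2, 6, 8, 9, 27, 27, 34]


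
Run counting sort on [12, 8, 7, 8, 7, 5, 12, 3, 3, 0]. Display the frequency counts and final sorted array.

Count array: [1, 0, 0, 2, 0, 1, 0, 2, 2, 0, 0, 0, 2]
(count[i] = number of elements equal to i)
Cumulative count: [1, 1, 1, 3, 3, 4, 4, 6, 8, 8, 8, 8, 10]
Sorted: [0, 3, 3, 5, 7, 7, 8, 8, 12, 12]


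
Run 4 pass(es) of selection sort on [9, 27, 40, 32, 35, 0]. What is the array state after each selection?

Pass 1: Select minimum 0 at index 5, swap -> [0, 27, 40, 32, 35, 9]
Pass 2: Select minimum 9 at index 5, swap -> [0, 9, 40, 32, 35, 27]
Pass 3: Select minimum 27 at index 5, swap -> [0, 9, 27, 32, 35, 40]
Pass 4: Select minimum 32 at index 3, swap -> [0, 9, 27, 32, 35, 40]


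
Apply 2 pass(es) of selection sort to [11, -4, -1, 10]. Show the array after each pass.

Pass 1: Select minimum -4 at index 1, swap -> [-4, 11, -1, 10]
Pass 2: Select minimum -1 at index 2, swap -> [-4, -1, 11, 10]


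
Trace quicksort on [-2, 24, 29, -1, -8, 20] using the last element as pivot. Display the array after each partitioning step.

Partition 1: pivot=20 at index 3 -> [-2, -1, -8, 20, 29, 24]
Partition 2: pivot=-8 at index 0 -> [-8, -1, -2, 20, 29, 24]
Partition 3: pivot=-2 at index 1 -> [-8, -2, -1, 20, 29, 24]
Partition 4: pivot=24 at index 4 -> [-8, -2, -1, 20, 24, 29]


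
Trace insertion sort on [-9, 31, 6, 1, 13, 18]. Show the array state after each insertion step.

First element -9 is already 'sorted'
Insert 31: shifted 0 elements -> [-9, 31, 6, 1, 13, 18]
Insert 6: shifted 1 elements -> [-9, 6, 31, 1, 13, 18]
Insert 1: shifted 2 elements -> [-9, 1, 6, 31, 13, 18]
Insert 13: shifted 1 elements -> [-9, 1, 6, 13, 31, 18]
Insert 18: shifted 1 elements -> [-9, 1, 6, 13, 18, 31]


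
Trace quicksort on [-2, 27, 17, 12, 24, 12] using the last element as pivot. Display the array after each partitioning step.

Partition 1: pivot=12 at index 2 -> [-2, 12, 12, 27, 24, 17]
Partition 2: pivot=12 at index 1 -> [-2, 12, 12, 27, 24, 17]
Partition 3: pivot=17 at index 3 -> [-2, 12, 12, 17, 24, 27]
Partition 4: pivot=27 at index 5 -> [-2, 12, 12, 17, 24, 27]


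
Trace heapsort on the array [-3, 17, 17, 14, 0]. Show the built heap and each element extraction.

Build heap: [17, 14, 17, -3, 0]
Extract 17: [17, 14, 0, -3, 17]
Extract 17: [14, -3, 0, 17, 17]
Extract 14: [0, -3, 14, 17, 17]
Extract 0: [-3, 0, 14, 17, 17]


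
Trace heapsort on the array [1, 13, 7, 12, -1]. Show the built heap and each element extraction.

Build heap: [13, 12, 7, 1, -1]
Extract 13: [12, 1, 7, -1, 13]
Extract 12: [7, 1, -1, 12, 13]
Extract 7: [1, -1, 7, 12, 13]
Extract 1: [-1, 1, 7, 12, 13]


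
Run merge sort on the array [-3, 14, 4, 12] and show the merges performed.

Divide and conquer:
  Merge [-3] + [14] -> [-3, 14]
  Merge [4] + [12] -> [4, 12]
  Merge [-3, 14] + [4, 12] -> [-3, 4, 12, 14]


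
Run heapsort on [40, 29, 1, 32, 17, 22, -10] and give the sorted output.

Build heap: [40, 32, 22, 29, 17, 1, -10]
Extract 40: [32, 29, 22, -10, 17, 1, 40]
Extract 32: [29, 17, 22, -10, 1, 32, 40]
Extract 29: [22, 17, 1, -10, 29, 32, 40]
Extract 22: [17, -10, 1, 22, 29, 32, 40]
Extract 17: [1, -10, 17, 22, 29, 32, 40]
Extract 1: [-10, 1, 17, 22, 29, 32, 40]


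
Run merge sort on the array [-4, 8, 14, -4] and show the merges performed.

Divide and conquer:
  Merge [-4] + [8] -> [-4, 8]
  Merge [14] + [-4] -> [-4, 14]
  Merge [-4, 8] + [-4, 14] -> [-4, -4, 8, 14]


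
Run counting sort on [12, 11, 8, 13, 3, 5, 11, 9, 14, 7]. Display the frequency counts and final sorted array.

Count array: [0, 0, 0, 1, 0, 1, 0, 1, 1, 1, 0, 2, 1, 1, 1]
(count[i] = number of elements equal to i)
Cumulative count: [0, 0, 0, 1, 1, 2, 2, 3, 4, 5, 5, 7, 8, 9, 10]
Sorted: [3, 5, 7, 8, 9, 11, 11, 12, 13, 14]


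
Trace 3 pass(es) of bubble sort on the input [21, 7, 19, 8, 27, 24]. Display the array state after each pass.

After pass 1: [7, 19, 8, 21, 24, 27] (4 swaps)
After pass 2: [7, 8, 19, 21, 24, 27] (1 swaps)
After pass 3: [7, 8, 19, 21, 24, 27] (0 swaps)
Total swaps: 5


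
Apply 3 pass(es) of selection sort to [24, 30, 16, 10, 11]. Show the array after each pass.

Pass 1: Select minimum 10 at index 3, swap -> [10, 30, 16, 24, 11]
Pass 2: Select minimum 11 at index 4, swap -> [10, 11, 16, 24, 30]
Pass 3: Select minimum 16 at index 2, swap -> [10, 11, 16, 24, 30]


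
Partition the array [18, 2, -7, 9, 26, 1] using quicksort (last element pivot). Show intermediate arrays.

Partition 1: pivot=1 at index 1 -> [-7, 1, 18, 9, 26, 2]
Partition 2: pivot=2 at index 2 -> [-7, 1, 2, 9, 26, 18]
Partition 3: pivot=18 at index 4 -> [-7, 1, 2, 9, 18, 26]


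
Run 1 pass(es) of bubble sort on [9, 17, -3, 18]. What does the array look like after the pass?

After pass 1: [9, -3, 17, 18] (1 swaps)
Total swaps: 1


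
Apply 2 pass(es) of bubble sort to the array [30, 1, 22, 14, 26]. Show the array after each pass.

After pass 1: [1, 22, 14, 26, 30] (4 swaps)
After pass 2: [1, 14, 22, 26, 30] (1 swaps)
Total swaps: 5


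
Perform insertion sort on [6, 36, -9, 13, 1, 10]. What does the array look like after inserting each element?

First element 6 is already 'sorted'
Insert 36: shifted 0 elements -> [6, 36, -9, 13, 1, 10]
Insert -9: shifted 2 elements -> [-9, 6, 36, 13, 1, 10]
Insert 13: shifted 1 elements -> [-9, 6, 13, 36, 1, 10]
Insert 1: shifted 3 elements -> [-9, 1, 6, 13, 36, 10]
Insert 10: shifted 2 elements -> [-9, 1, 6, 10, 13, 36]


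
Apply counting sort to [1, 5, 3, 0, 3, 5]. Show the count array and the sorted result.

Count array: [1, 1, 0, 2, 0, 2]
(count[i] = number of elements equal to i)
Cumulative count: [1, 2, 2, 4, 4, 6]
Sorted: [0, 1, 3, 3, 5, 5]


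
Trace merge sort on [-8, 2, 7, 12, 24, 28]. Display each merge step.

Divide and conquer:
  Merge [2] + [7] -> [2, 7]
  Merge [-8] + [2, 7] -> [-8, 2, 7]
  Merge [24] + [28] -> [24, 28]
  Merge [12] + [24, 28] -> [12, 24, 28]
  Merge [-8, 2, 7] + [12, 24, 28] -> [-8, 2, 7, 12, 24, 28]


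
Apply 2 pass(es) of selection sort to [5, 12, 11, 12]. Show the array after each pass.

Pass 1: Select minimum 5 at index 0, swap -> [5, 12, 11, 12]
Pass 2: Select minimum 11 at index 2, swap -> [5, 11, 12, 12]


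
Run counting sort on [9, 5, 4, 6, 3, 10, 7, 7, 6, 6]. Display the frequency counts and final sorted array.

Count array: [0, 0, 0, 1, 1, 1, 3, 2, 0, 1, 1]
(count[i] = number of elements equal to i)
Cumulative count: [0, 0, 0, 1, 2, 3, 6, 8, 8, 9, 10]
Sorted: [3, 4, 5, 6, 6, 6, 7, 7, 9, 10]


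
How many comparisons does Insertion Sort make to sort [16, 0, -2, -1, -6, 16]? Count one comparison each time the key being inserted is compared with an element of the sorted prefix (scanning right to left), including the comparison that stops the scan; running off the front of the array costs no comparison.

Insert 0: 16 > 0 (shift), reached front = 1 comparison(s) -> [0, 16, -2, -1, -6, 16]
Insert -2: 16 > -2 (shift), 0 > -2 (shift), reached front = 2 comparison(s) -> [-2, 0, 16, -1, -6, 16]
Insert -1: 16 > -1 (shift), 0 > -1 (shift), -2 <= -1 (stop) = 3 comparison(s) -> [-2, -1, 0, 16, -6, 16]
Insert -6: 16 > -6 (shift), 0 > -6 (shift), -1 > -6 (shift), -2 > -6 (shift), reached front = 4 comparison(s) -> [-6, -2, -1, 0, 16, 16]
Insert 16: 16 <= 16 (stop) = 1 comparison(s) -> [-6, -2, -1, 0, 16, 16]
Total comparisons: 1 + 2 + 3 + 4 + 1 = 11


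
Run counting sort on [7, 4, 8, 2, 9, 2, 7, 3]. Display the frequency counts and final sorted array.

Count array: [0, 0, 2, 1, 1, 0, 0, 2, 1, 1]
(count[i] = number of elements equal to i)
Cumulative count: [0, 0, 2, 3, 4, 4, 4, 6, 7, 8]
Sorted: [2, 2, 3, 4, 7, 7, 8, 9]


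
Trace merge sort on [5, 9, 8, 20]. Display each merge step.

Divide and conquer:
  Merge [5] + [9] -> [5, 9]
  Merge [8] + [20] -> [8, 20]
  Merge [5, 9] + [8, 20] -> [5, 8, 9, 20]


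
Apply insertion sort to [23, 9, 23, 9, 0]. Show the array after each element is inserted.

First element 23 is already 'sorted'
Insert 9: shifted 1 elements -> [9, 23, 23, 9, 0]
Insert 23: shifted 0 elements -> [9, 23, 23, 9, 0]
Insert 9: shifted 2 elements -> [9, 9, 23, 23, 0]
Insert 0: shifted 4 elements -> [0, 9, 9, 23, 23]


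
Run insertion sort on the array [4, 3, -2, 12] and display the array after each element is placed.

First element 4 is already 'sorted'
Insert 3: shifted 1 elements -> [3, 4, -2, 12]
Insert -2: shifted 2 elements -> [-2, 3, 4, 12]
Insert 12: shifted 0 elements -> [-2, 3, 4, 12]


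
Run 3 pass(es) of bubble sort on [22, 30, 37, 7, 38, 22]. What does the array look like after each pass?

After pass 1: [22, 30, 7, 37, 22, 38] (2 swaps)
After pass 2: [22, 7, 30, 22, 37, 38] (2 swaps)
After pass 3: [7, 22, 22, 30, 37, 38] (2 swaps)
Total swaps: 6


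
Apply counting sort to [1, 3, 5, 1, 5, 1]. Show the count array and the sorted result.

Count array: [0, 3, 0, 1, 0, 2]
(count[i] = number of elements equal to i)
Cumulative count: [0, 3, 3, 4, 4, 6]
Sorted: [1, 1, 1, 3, 5, 5]


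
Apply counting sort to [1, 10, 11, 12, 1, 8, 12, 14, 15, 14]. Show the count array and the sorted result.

Count array: [0, 2, 0, 0, 0, 0, 0, 0, 1, 0, 1, 1, 2, 0, 2, 1]
(count[i] = number of elements equal to i)
Cumulative count: [0, 2, 2, 2, 2, 2, 2, 2, 3, 3, 4, 5, 7, 7, 9, 10]
Sorted: [1, 1, 8, 10, 11, 12, 12, 14, 14, 15]


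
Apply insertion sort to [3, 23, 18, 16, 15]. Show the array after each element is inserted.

First element 3 is already 'sorted'
Insert 23: shifted 0 elements -> [3, 23, 18, 16, 15]
Insert 18: shifted 1 elements -> [3, 18, 23, 16, 15]
Insert 16: shifted 2 elements -> [3, 16, 18, 23, 15]
Insert 15: shifted 3 elements -> [3, 15, 16, 18, 23]


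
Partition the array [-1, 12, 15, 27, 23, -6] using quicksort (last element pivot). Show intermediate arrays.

Partition 1: pivot=-6 at index 0 -> [-6, 12, 15, 27, 23, -1]
Partition 2: pivot=-1 at index 1 -> [-6, -1, 15, 27, 23, 12]
Partition 3: pivot=12 at index 2 -> [-6, -1, 12, 27, 23, 15]
Partition 4: pivot=15 at index 3 -> [-6, -1, 12, 15, 23, 27]
Partition 5: pivot=27 at index 5 -> [-6, -1, 12, 15, 23, 27]


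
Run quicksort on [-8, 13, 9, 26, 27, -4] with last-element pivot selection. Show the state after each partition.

Partition 1: pivot=-4 at index 1 -> [-8, -4, 9, 26, 27, 13]
Partition 2: pivot=13 at index 3 -> [-8, -4, 9, 13, 27, 26]
Partition 3: pivot=26 at index 4 -> [-8, -4, 9, 13, 26, 27]


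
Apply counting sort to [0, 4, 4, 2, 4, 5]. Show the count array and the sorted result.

Count array: [1, 0, 1, 0, 3, 1]
(count[i] = number of elements equal to i)
Cumulative count: [1, 1, 2, 2, 5, 6]
Sorted: [0, 2, 4, 4, 4, 5]


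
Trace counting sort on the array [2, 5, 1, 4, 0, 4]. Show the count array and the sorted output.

Count array: [1, 1, 1, 0, 2, 1]
(count[i] = number of elements equal to i)
Cumulative count: [1, 2, 3, 3, 5, 6]
Sorted: [0, 1, 2, 4, 4, 5]


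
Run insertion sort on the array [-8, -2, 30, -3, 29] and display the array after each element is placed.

First element -8 is already 'sorted'
Insert -2: shifted 0 elements -> [-8, -2, 30, -3, 29]
Insert 30: shifted 0 elements -> [-8, -2, 30, -3, 29]
Insert -3: shifted 2 elements -> [-8, -3, -2, 30, 29]
Insert 29: shifted 1 elements -> [-8, -3, -2, 29, 30]


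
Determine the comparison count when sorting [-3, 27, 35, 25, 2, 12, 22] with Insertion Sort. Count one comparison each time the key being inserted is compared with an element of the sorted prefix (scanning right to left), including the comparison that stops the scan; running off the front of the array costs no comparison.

Insert 27: -3 <= 27 (stop) = 1 comparison(s) -> [-3, 27, 35, 25, 2, 12, 22]
Insert 35: 27 <= 35 (stop) = 1 comparison(s) -> [-3, 27, 35, 25, 2, 12, 22]
Insert 25: 35 > 25 (shift), 27 > 25 (shift), -3 <= 25 (stop) = 3 comparison(s) -> [-3, 25, 27, 35, 2, 12, 22]
Insert 2: 35 > 2 (shift), 27 > 2 (shift), 25 > 2 (shift), -3 <= 2 (stop) = 4 comparison(s) -> [-3, 2, 25, 27, 35, 12, 22]
Insert 12: 35 > 12 (shift), 27 > 12 (shift), 25 > 12 (shift), 2 <= 12 (stop) = 4 comparison(s) -> [-3, 2, 12, 25, 27, 35, 22]
Insert 22: 35 > 22 (shift), 27 > 22 (shift), 25 > 22 (shift), 12 <= 22 (stop) = 4 comparison(s) -> [-3, 2, 12, 22, 25, 27, 35]
Total comparisons: 1 + 1 + 3 + 4 + 4 + 4 = 17


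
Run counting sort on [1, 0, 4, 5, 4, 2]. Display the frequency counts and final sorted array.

Count array: [1, 1, 1, 0, 2, 1]
(count[i] = number of elements equal to i)
Cumulative count: [1, 2, 3, 3, 5, 6]
Sorted: [0, 1, 2, 4, 4, 5]


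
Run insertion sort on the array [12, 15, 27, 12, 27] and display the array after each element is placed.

First element 12 is already 'sorted'
Insert 15: shifted 0 elements -> [12, 15, 27, 12, 27]
Insert 27: shifted 0 elements -> [12, 15, 27, 12, 27]
Insert 12: shifted 2 elements -> [12, 12, 15, 27, 27]
Insert 27: shifted 0 elements -> [12, 12, 15, 27, 27]


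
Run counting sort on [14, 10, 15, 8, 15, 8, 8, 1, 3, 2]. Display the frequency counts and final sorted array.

Count array: [0, 1, 1, 1, 0, 0, 0, 0, 3, 0, 1, 0, 0, 0, 1, 2]
(count[i] = number of elements equal to i)
Cumulative count: [0, 1, 2, 3, 3, 3, 3, 3, 6, 6, 7, 7, 7, 7, 8, 10]
Sorted: [1, 2, 3, 8, 8, 8, 10, 14, 15, 15]


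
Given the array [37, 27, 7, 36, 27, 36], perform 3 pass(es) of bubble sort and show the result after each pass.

After pass 1: [27, 7, 36, 27, 36, 37] (5 swaps)
After pass 2: [7, 27, 27, 36, 36, 37] (2 swaps)
After pass 3: [7, 27, 27, 36, 36, 37] (0 swaps)
Total swaps: 7


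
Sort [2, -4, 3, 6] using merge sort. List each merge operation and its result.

Divide and conquer:
  Merge [2] + [-4] -> [-4, 2]
  Merge [3] + [6] -> [3, 6]
  Merge [-4, 2] + [3, 6] -> [-4, 2, 3, 6]


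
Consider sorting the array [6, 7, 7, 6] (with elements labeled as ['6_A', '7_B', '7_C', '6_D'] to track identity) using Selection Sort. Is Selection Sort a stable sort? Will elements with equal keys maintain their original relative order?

Trace Selection Sort on the labeled array (the key is the number; the letter only tracks identity):
  Pass 1: minimum 6_A is already at index 0; no swap -> [6_A, 7_B, 7_C, 6_D]
  Pass 2: minimum of unsorted part is 6_D at index 3; swap it with 7_B at index 1 -> [6_A, 6_D, 7_C, 7_B]
  Pass 3: minimum 7_C is already at index 2; no swap -> [6_A, 6_D, 7_C, 7_B]
Final order: [6_A, 6_D, 7_C, 7_B]
Equal keys:
  value 6: originally 6_A, 6_D; after sorting 6_A, 6_D -> order preserved
  value 7: originally 7_B, 7_C; after sorting 7_C, 7_B -> order changed
Equal keys were reordered, so Selection Sort is not stable: the long-range swap that moves the minimum into place can carry an element past an equal key. (One such input is enough; an unstable sort may happen to preserve order on other inputs, but it gives no guarantee.)
Answer: Not stable


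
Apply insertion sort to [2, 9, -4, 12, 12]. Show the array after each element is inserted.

First element 2 is already 'sorted'
Insert 9: shifted 0 elements -> [2, 9, -4, 12, 12]
Insert -4: shifted 2 elements -> [-4, 2, 9, 12, 12]
Insert 12: shifted 0 elements -> [-4, 2, 9, 12, 12]
Insert 12: shifted 0 elements -> [-4, 2, 9, 12, 12]


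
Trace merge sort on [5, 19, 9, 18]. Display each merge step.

Divide and conquer:
  Merge [5] + [19] -> [5, 19]
  Merge [9] + [18] -> [9, 18]
  Merge [5, 19] + [9, 18] -> [5, 9, 18, 19]


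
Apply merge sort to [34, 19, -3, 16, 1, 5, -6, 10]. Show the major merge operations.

Divide and conquer:
  Merge [34] + [19] -> [19, 34]
  Merge [-3] + [16] -> [-3, 16]
  Merge [19, 34] + [-3, 16] -> [-3, 16, 19, 34]
  Merge [1] + [5] -> [1, 5]
  Merge [-6] + [10] -> [-6, 10]
  Merge [1, 5] + [-6, 10] -> [-6, 1, 5, 10]
  Merge [-3, 16, 19, 34] + [-6, 1, 5, 10] -> [-6, -3, 1, 5, 10, 16, 19, 34]


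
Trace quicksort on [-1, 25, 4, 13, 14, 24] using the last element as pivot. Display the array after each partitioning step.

Partition 1: pivot=24 at index 4 -> [-1, 4, 13, 14, 24, 25]
Partition 2: pivot=14 at index 3 -> [-1, 4, 13, 14, 24, 25]
Partition 3: pivot=13 at index 2 -> [-1, 4, 13, 14, 24, 25]
Partition 4: pivot=4 at index 1 -> [-1, 4, 13, 14, 24, 25]


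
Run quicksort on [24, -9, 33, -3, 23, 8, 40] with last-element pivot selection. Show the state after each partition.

Partition 1: pivot=40 at index 6 -> [24, -9, 33, -3, 23, 8, 40]
Partition 2: pivot=8 at index 2 -> [-9, -3, 8, 24, 23, 33, 40]
Partition 3: pivot=-3 at index 1 -> [-9, -3, 8, 24, 23, 33, 40]
Partition 4: pivot=33 at index 5 -> [-9, -3, 8, 24, 23, 33, 40]
Partition 5: pivot=23 at index 3 -> [-9, -3, 8, 23, 24, 33, 40]


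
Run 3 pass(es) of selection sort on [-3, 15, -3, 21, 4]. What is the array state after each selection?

Pass 1: Select minimum -3 at index 0, swap -> [-3, 15, -3, 21, 4]
Pass 2: Select minimum -3 at index 2, swap -> [-3, -3, 15, 21, 4]
Pass 3: Select minimum 4 at index 4, swap -> [-3, -3, 4, 21, 15]


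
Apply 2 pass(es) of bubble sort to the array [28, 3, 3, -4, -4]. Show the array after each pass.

After pass 1: [3, 3, -4, -4, 28] (4 swaps)
After pass 2: [3, -4, -4, 3, 28] (2 swaps)
Total swaps: 6


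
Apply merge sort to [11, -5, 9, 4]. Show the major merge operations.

Divide and conquer:
  Merge [11] + [-5] -> [-5, 11]
  Merge [9] + [4] -> [4, 9]
  Merge [-5, 11] + [4, 9] -> [-5, 4, 9, 11]
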